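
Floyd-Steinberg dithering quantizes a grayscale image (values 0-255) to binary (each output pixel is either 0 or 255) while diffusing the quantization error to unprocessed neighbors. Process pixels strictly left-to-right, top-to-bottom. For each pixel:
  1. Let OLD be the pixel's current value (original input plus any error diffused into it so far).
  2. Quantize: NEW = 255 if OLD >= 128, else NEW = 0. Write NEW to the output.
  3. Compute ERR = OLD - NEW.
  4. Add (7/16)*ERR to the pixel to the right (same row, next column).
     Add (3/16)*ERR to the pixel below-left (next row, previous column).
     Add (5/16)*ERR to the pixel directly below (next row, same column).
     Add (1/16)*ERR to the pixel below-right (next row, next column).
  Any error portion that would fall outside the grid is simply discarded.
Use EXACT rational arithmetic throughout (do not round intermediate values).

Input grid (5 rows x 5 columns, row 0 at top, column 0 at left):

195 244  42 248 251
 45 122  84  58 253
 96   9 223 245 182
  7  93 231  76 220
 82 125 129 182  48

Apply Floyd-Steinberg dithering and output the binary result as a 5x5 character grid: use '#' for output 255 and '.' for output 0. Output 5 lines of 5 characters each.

Answer: ##.##
..#.#
..###
.##.#
..##.

Derivation:
(0,0): OLD=195 → NEW=255, ERR=-60
(0,1): OLD=871/4 → NEW=255, ERR=-149/4
(0,2): OLD=1645/64 → NEW=0, ERR=1645/64
(0,3): OLD=265467/1024 → NEW=255, ERR=4347/1024
(0,4): OLD=4142813/16384 → NEW=255, ERR=-35107/16384
(1,0): OLD=1233/64 → NEW=0, ERR=1233/64
(1,1): OLD=61367/512 → NEW=0, ERR=61367/512
(1,2): OLD=2341891/16384 → NEW=255, ERR=-1836029/16384
(1,3): OLD=753927/65536 → NEW=0, ERR=753927/65536
(1,4): OLD=270143285/1048576 → NEW=255, ERR=2756405/1048576
(2,0): OLD=1019853/8192 → NEW=0, ERR=1019853/8192
(2,1): OLD=21263519/262144 → NEW=0, ERR=21263519/262144
(2,2): OLD=977759133/4194304 → NEW=255, ERR=-91788387/4194304
(2,3): OLD=15603463047/67108864 → NEW=255, ERR=-1509297273/67108864
(2,4): OLD=186510001905/1073741824 → NEW=255, ERR=-87294163215/1073741824
(3,0): OLD=256327165/4194304 → NEW=0, ERR=256327165/4194304
(3,1): OLD=4991647801/33554432 → NEW=255, ERR=-3564732359/33554432
(3,2): OLD=191700606403/1073741824 → NEW=255, ERR=-82103558717/1073741824
(3,3): OLD=40602631051/2147483648 → NEW=0, ERR=40602631051/2147483648
(3,4): OLD=6922121713431/34359738368 → NEW=255, ERR=-1839611570409/34359738368
(4,0): OLD=43582304307/536870912 → NEW=0, ERR=43582304307/536870912
(4,1): OLD=2006587808947/17179869184 → NEW=0, ERR=2006587808947/17179869184
(4,2): OLD=42086400138461/274877906944 → NEW=255, ERR=-28007466132259/274877906944
(4,3): OLD=565208697246387/4398046511104 → NEW=255, ERR=-556293163085133/4398046511104
(4,4): OLD=-1610549637737371/70368744177664 → NEW=0, ERR=-1610549637737371/70368744177664
Row 0: ##.##
Row 1: ..#.#
Row 2: ..###
Row 3: .##.#
Row 4: ..##.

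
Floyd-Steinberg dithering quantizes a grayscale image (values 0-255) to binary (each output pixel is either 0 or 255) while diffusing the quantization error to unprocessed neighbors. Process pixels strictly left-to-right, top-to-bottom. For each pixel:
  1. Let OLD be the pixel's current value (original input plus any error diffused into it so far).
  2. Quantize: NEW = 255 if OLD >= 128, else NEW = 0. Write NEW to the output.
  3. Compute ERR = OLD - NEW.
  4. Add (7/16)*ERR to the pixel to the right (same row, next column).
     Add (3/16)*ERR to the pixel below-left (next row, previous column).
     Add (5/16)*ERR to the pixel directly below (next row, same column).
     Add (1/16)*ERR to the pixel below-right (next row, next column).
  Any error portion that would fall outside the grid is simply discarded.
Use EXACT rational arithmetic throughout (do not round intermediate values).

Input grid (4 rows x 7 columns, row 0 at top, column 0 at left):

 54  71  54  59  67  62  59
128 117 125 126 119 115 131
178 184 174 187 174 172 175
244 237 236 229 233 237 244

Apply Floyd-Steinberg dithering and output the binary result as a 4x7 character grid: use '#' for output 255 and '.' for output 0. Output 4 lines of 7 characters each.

(0,0): OLD=54 → NEW=0, ERR=54
(0,1): OLD=757/8 → NEW=0, ERR=757/8
(0,2): OLD=12211/128 → NEW=0, ERR=12211/128
(0,3): OLD=206309/2048 → NEW=0, ERR=206309/2048
(0,4): OLD=3639619/32768 → NEW=0, ERR=3639619/32768
(0,5): OLD=57983189/524288 → NEW=0, ERR=57983189/524288
(0,6): OLD=900810195/8388608 → NEW=0, ERR=900810195/8388608
(1,0): OLD=20815/128 → NEW=255, ERR=-11825/128
(1,1): OLD=130473/1024 → NEW=0, ERR=130473/1024
(1,2): OLD=7712221/32768 → NEW=255, ERR=-643619/32768
(1,3): OLD=23026137/131072 → NEW=255, ERR=-10397223/131072
(1,4): OLD=1225056299/8388608 → NEW=255, ERR=-914038741/8388608
(1,5): OLD=8654797851/67108864 → NEW=255, ERR=-8457962469/67108864
(1,6): OLD=124908697653/1073741824 → NEW=0, ERR=124908697653/1073741824
(2,0): OLD=2834771/16384 → NEW=255, ERR=-1343149/16384
(2,1): OLD=93582529/524288 → NEW=255, ERR=-40110911/524288
(2,2): OLD=1069387395/8388608 → NEW=0, ERR=1069387395/8388608
(2,3): OLD=13175216427/67108864 → NEW=255, ERR=-3937543893/67108864
(2,4): OLD=46004727451/536870912 → NEW=0, ERR=46004727451/536870912
(2,5): OLD=3180095820553/17179869184 → NEW=255, ERR=-1200770821367/17179869184
(2,6): OLD=47525695385807/274877906944 → NEW=255, ERR=-22568170884913/274877906944
(3,0): OLD=1711583779/8388608 → NEW=255, ERR=-427511261/8388608
(3,1): OLD=14064309863/67108864 → NEW=255, ERR=-3048450457/67108864
(3,2): OLD=128946292389/536870912 → NEW=255, ERR=-7955790171/536870912
(3,3): OLD=490089427571/2147483648 → NEW=255, ERR=-57518902669/2147483648
(3,4): OLD=63575926459939/274877906944 → NEW=255, ERR=-6517939810781/274877906944
(3,5): OLD=428249843273497/2199023255552 → NEW=255, ERR=-132501086892263/2199023255552
(3,6): OLD=6601053680897671/35184372088832 → NEW=255, ERR=-2370961201754489/35184372088832
Row 0: .......
Row 1: #.####.
Row 2: ##.#.##
Row 3: #######

Answer: .......
#.####.
##.#.##
#######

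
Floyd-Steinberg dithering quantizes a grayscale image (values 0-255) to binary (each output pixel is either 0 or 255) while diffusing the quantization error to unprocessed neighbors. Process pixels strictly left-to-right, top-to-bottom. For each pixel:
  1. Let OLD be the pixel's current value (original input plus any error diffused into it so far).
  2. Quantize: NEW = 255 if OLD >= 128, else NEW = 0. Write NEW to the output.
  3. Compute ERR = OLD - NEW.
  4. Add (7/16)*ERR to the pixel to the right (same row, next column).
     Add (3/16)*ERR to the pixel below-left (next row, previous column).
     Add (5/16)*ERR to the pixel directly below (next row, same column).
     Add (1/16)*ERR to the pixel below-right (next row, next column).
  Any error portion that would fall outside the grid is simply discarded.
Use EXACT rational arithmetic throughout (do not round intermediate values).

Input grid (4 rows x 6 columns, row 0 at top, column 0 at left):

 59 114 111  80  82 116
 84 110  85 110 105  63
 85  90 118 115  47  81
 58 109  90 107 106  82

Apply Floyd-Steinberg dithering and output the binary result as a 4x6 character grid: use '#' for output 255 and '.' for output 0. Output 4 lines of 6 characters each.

Answer: .#..#.
..#...
#.#.#.
..#.#.

Derivation:
(0,0): OLD=59 → NEW=0, ERR=59
(0,1): OLD=2237/16 → NEW=255, ERR=-1843/16
(0,2): OLD=15515/256 → NEW=0, ERR=15515/256
(0,3): OLD=436285/4096 → NEW=0, ERR=436285/4096
(0,4): OLD=8427947/65536 → NEW=255, ERR=-8283733/65536
(0,5): OLD=63648685/1048576 → NEW=0, ERR=63648685/1048576
(1,0): OLD=20695/256 → NEW=0, ERR=20695/256
(1,1): OLD=254817/2048 → NEW=0, ERR=254817/2048
(1,2): OLD=11216245/65536 → NEW=255, ERR=-5495435/65536
(1,3): OLD=22724689/262144 → NEW=0, ERR=22724689/262144
(1,4): OLD=2037835347/16777216 → NEW=0, ERR=2037835347/16777216
(1,5): OLD=34147540309/268435456 → NEW=0, ERR=34147540309/268435456
(2,0): OLD=4377531/32768 → NEW=255, ERR=-3978309/32768
(2,1): OLD=68257849/1048576 → NEW=0, ERR=68257849/1048576
(2,2): OLD=2421044203/16777216 → NEW=255, ERR=-1857145877/16777216
(2,3): OLD=14924315731/134217728 → NEW=0, ERR=14924315731/134217728
(2,4): OLD=699543413369/4294967296 → NEW=255, ERR=-395673247111/4294967296
(2,5): OLD=6050053959391/68719476736 → NEW=0, ERR=6050053959391/68719476736
(3,0): OLD=541322635/16777216 → NEW=0, ERR=541322635/16777216
(3,1): OLD=15450509615/134217728 → NEW=0, ERR=15450509615/134217728
(3,2): OLD=140325606205/1073741824 → NEW=255, ERR=-133478558915/1073741824
(3,3): OLD=4341025792247/68719476736 → NEW=0, ERR=4341025792247/68719476736
(3,4): OLD=70536482426775/549755813888 → NEW=255, ERR=-69651250114665/549755813888
(3,5): OLD=425076859763833/8796093022208 → NEW=0, ERR=425076859763833/8796093022208
Row 0: .#..#.
Row 1: ..#...
Row 2: #.#.#.
Row 3: ..#.#.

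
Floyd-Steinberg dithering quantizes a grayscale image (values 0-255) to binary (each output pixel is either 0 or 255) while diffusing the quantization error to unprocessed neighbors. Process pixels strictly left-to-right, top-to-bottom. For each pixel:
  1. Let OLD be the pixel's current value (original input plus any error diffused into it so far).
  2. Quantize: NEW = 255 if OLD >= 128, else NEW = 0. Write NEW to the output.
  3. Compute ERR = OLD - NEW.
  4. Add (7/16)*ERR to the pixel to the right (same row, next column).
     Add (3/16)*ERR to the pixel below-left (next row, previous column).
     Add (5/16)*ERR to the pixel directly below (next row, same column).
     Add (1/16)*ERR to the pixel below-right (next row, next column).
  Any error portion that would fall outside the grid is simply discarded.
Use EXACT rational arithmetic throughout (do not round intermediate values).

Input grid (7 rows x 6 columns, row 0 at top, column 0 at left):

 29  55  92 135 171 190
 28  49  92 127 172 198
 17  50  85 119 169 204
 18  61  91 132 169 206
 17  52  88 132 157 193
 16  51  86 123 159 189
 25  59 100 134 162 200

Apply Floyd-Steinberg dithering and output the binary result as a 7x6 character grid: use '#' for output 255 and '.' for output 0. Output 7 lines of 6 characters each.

Answer: ...###
..#.#.
...#.#
.#.###
...#.#
..#.##
...#.#

Derivation:
(0,0): OLD=29 → NEW=0, ERR=29
(0,1): OLD=1083/16 → NEW=0, ERR=1083/16
(0,2): OLD=31133/256 → NEW=0, ERR=31133/256
(0,3): OLD=770891/4096 → NEW=255, ERR=-273589/4096
(0,4): OLD=9291533/65536 → NEW=255, ERR=-7420147/65536
(0,5): OLD=147288411/1048576 → NEW=255, ERR=-120098469/1048576
(1,0): OLD=12737/256 → NEW=0, ERR=12737/256
(1,1): OLD=238663/2048 → NEW=0, ERR=238663/2048
(1,2): OLD=11317715/65536 → NEW=255, ERR=-5393965/65536
(1,3): OLD=14808471/262144 → NEW=0, ERR=14808471/262144
(1,4): OLD=2276372389/16777216 → NEW=255, ERR=-2001817691/16777216
(1,5): OLD=27630061299/268435456 → NEW=0, ERR=27630061299/268435456
(2,0): OLD=1782525/32768 → NEW=0, ERR=1782525/32768
(2,1): OLD=102649007/1048576 → NEW=0, ERR=102649007/1048576
(2,2): OLD=2012986317/16777216 → NEW=0, ERR=2012986317/16777216
(2,3): OLD=21693563045/134217728 → NEW=255, ERR=-12531957595/134217728
(2,4): OLD=488310709615/4294967296 → NEW=0, ERR=488310709615/4294967296
(2,5): OLD=19134887796473/68719476736 → NEW=255, ERR=1611421228793/68719476736
(3,0): OLD=895140909/16777216 → NEW=0, ERR=895140909/16777216
(3,1): OLD=18902040745/134217728 → NEW=255, ERR=-15323479895/134217728
(3,2): OLD=72109652747/1073741824 → NEW=0, ERR=72109652747/1073741824
(3,3): OLD=11065184616865/68719476736 → NEW=255, ERR=-6458281950815/68719476736
(3,4): OLD=89046124802689/549755813888 → NEW=255, ERR=-51141607738751/549755813888
(3,5): OLD=1580964528386031/8796093022208 → NEW=255, ERR=-662039192277009/8796093022208
(4,0): OLD=26342418691/2147483648 → NEW=0, ERR=26342418691/2147483648
(4,1): OLD=1292460887207/34359738368 → NEW=0, ERR=1292460887207/34359738368
(4,2): OLD=110706096985541/1099511627776 → NEW=0, ERR=110706096985541/1099511627776
(4,3): OLD=2347439318676921/17592186044416 → NEW=255, ERR=-2138568122649159/17592186044416
(4,4): OLD=15413381913758025/281474976710656 → NEW=0, ERR=15413381913758025/281474976710656
(4,5): OLD=844977627552249951/4503599627370496 → NEW=255, ERR=-303440277427226529/4503599627370496
(5,0): OLD=14780869179109/549755813888 → NEW=0, ERR=14780869179109/549755813888
(5,1): OLD=1656533008052277/17592186044416 → NEW=0, ERR=1656533008052277/17592186044416
(5,2): OLD=19452551209314071/140737488355328 → NEW=255, ERR=-16435508321294569/140737488355328
(5,3): OLD=227341094426086893/4503599627370496 → NEW=0, ERR=227341094426086893/4503599627370496
(5,4): OLD=1602977674304240973/9007199254740992 → NEW=255, ERR=-693858135654711987/9007199254740992
(5,5): OLD=19839589043721767409/144115188075855872 → NEW=255, ERR=-16909783915621479951/144115188075855872
(6,0): OLD=14371412510580671/281474976710656 → NEW=0, ERR=14371412510580671/281474976710656
(6,1): OLD=407789661325042515/4503599627370496 → NEW=0, ERR=407789661325042515/4503599627370496
(6,2): OLD=2134175358750150939/18014398509481984 → NEW=0, ERR=2134175358750150939/18014398509481984
(6,3): OLD=51842025925048191375/288230376151711744 → NEW=255, ERR=-21656719993638303345/288230376151711744
(6,4): OLD=397569919874555480559/4611686018427387904 → NEW=0, ERR=397569919874555480559/4611686018427387904
(6,5): OLD=14479563906134880327209/73786976294838206464 → NEW=255, ERR=-4336115049048862321111/73786976294838206464
Row 0: ...###
Row 1: ..#.#.
Row 2: ...#.#
Row 3: .#.###
Row 4: ...#.#
Row 5: ..#.##
Row 6: ...#.#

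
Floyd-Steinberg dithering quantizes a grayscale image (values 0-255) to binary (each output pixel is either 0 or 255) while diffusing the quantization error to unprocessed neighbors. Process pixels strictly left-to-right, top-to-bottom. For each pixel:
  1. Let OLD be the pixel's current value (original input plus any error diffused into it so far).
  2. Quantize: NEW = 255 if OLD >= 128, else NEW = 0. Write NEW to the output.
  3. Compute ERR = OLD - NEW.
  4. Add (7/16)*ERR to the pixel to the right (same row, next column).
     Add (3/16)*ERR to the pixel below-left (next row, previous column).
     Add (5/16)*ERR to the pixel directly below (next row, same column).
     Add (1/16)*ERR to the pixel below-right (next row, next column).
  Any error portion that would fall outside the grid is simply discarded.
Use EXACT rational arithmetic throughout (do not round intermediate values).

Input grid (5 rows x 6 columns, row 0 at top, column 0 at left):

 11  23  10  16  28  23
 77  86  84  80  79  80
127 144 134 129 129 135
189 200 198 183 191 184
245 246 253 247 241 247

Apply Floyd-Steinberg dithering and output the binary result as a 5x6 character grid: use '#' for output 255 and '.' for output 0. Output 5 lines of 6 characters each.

(0,0): OLD=11 → NEW=0, ERR=11
(0,1): OLD=445/16 → NEW=0, ERR=445/16
(0,2): OLD=5675/256 → NEW=0, ERR=5675/256
(0,3): OLD=105261/4096 → NEW=0, ERR=105261/4096
(0,4): OLD=2571835/65536 → NEW=0, ERR=2571835/65536
(0,5): OLD=42120093/1048576 → NEW=0, ERR=42120093/1048576
(1,0): OLD=21927/256 → NEW=0, ERR=21927/256
(1,1): OLD=280593/2048 → NEW=255, ERR=-241647/2048
(1,2): OLD=3005669/65536 → NEW=0, ERR=3005669/65536
(1,3): OLD=30628737/262144 → NEW=0, ERR=30628737/262144
(1,4): OLD=2542058595/16777216 → NEW=255, ERR=-1736131485/16777216
(1,5): OLD=13349913285/268435456 → NEW=0, ERR=13349913285/268435456
(2,0): OLD=4313675/32768 → NEW=255, ERR=-4042165/32768
(2,1): OLD=70371433/1048576 → NEW=0, ERR=70371433/1048576
(2,2): OLD=3225022075/16777216 → NEW=255, ERR=-1053168005/16777216
(2,3): OLD=16309125219/134217728 → NEW=0, ERR=16309125219/134217728
(2,4): OLD=714901581993/4294967296 → NEW=255, ERR=-380315078487/4294967296
(2,5): OLD=7238467212591/68719476736 → NEW=0, ERR=7238467212591/68719476736
(3,0): OLD=2735261723/16777216 → NEW=255, ERR=-1542928357/16777216
(3,1): OLD=21643607423/134217728 → NEW=255, ERR=-12581913217/134217728
(3,2): OLD=176468284333/1073741824 → NEW=255, ERR=-97335880787/1073741824
(3,3): OLD=11049163370951/68719476736 → NEW=255, ERR=-6474303196729/68719476736
(3,4): OLD=82163532999527/549755813888 → NEW=255, ERR=-58024199541913/549755813888
(3,5): OLD=1453170077750185/8796093022208 → NEW=255, ERR=-789833642912855/8796093022208
(4,0): OLD=426670619829/2147483648 → NEW=255, ERR=-120937710411/2147483648
(4,1): OLD=5817868493873/34359738368 → NEW=255, ERR=-2943864789967/34359738368
(4,2): OLD=179950003758659/1099511627776 → NEW=255, ERR=-100425461324221/1099511627776
(4,3): OLD=2676530328785519/17592186044416 → NEW=255, ERR=-1809477112540561/17592186044416
(4,4): OLD=39488834196938335/281474976710656 → NEW=255, ERR=-32287284864278945/281474976710656
(4,5): OLD=730296340879043641/4503599627370496 → NEW=255, ERR=-418121564100432839/4503599627370496
Row 0: ......
Row 1: .#..#.
Row 2: #.#.#.
Row 3: ######
Row 4: ######

Answer: ......
.#..#.
#.#.#.
######
######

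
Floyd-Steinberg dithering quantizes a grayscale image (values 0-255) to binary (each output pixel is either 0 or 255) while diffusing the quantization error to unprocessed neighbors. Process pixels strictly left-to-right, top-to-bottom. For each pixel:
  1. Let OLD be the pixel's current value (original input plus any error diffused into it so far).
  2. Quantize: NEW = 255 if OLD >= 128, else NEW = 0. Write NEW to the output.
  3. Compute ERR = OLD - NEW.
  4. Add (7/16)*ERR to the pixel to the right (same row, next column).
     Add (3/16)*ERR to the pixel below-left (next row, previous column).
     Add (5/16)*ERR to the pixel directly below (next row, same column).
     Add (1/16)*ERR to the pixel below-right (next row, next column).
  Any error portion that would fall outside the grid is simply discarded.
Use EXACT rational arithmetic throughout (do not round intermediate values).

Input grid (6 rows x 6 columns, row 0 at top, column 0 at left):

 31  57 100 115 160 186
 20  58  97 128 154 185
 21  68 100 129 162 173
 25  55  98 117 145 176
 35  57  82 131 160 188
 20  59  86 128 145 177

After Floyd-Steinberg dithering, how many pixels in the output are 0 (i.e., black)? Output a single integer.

Answer: 21

Derivation:
(0,0): OLD=31 → NEW=0, ERR=31
(0,1): OLD=1129/16 → NEW=0, ERR=1129/16
(0,2): OLD=33503/256 → NEW=255, ERR=-31777/256
(0,3): OLD=248601/4096 → NEW=0, ERR=248601/4096
(0,4): OLD=12225967/65536 → NEW=255, ERR=-4485713/65536
(0,5): OLD=163635145/1048576 → NEW=255, ERR=-103751735/1048576
(1,0): OLD=10987/256 → NEW=0, ERR=10987/256
(1,1): OLD=158701/2048 → NEW=0, ERR=158701/2048
(1,2): OLD=7071473/65536 → NEW=0, ERR=7071473/65536
(1,3): OLD=45503517/262144 → NEW=255, ERR=-21343203/262144
(1,4): OLD=1379611191/16777216 → NEW=0, ERR=1379611191/16777216
(1,5): OLD=49869356369/268435456 → NEW=255, ERR=-18581684911/268435456
(2,0): OLD=1603711/32768 → NEW=0, ERR=1603711/32768
(2,1): OLD=143174373/1048576 → NEW=255, ERR=-124212507/1048576
(2,2): OLD=1199088367/16777216 → NEW=0, ERR=1199088367/16777216
(2,3): OLD=21070549047/134217728 → NEW=255, ERR=-13154971593/134217728
(2,4): OLD=544383500325/4294967296 → NEW=0, ERR=544383500325/4294967296
(2,5): OLD=14565799649619/68719476736 → NEW=255, ERR=-2957666918061/68719476736
(3,0): OLD=303386639/16777216 → NEW=0, ERR=303386639/16777216
(3,1): OLD=5684510563/134217728 → NEW=0, ERR=5684510563/134217728
(3,2): OLD=121422195225/1073741824 → NEW=0, ERR=121422195225/1073741824
(3,3): OLD=11275321912459/68719476736 → NEW=255, ERR=-6248144655221/68719476736
(3,4): OLD=71817253628587/549755813888 → NEW=255, ERR=-68370478912853/549755813888
(3,5): OLD=1020893430837797/8796093022208 → NEW=0, ERR=1020893430837797/8796093022208
(4,0): OLD=104350924929/2147483648 → NEW=0, ERR=104350924929/2147483648
(4,1): OLD=3911089067661/34359738368 → NEW=0, ERR=3911089067661/34359738368
(4,2): OLD=167936338339479/1099511627776 → NEW=255, ERR=-112439126743401/1099511627776
(4,3): OLD=731764366630291/17592186044416 → NEW=0, ERR=731764366630291/17592186044416
(4,4): OLD=43744905767350723/281474976710656 → NEW=255, ERR=-28031213293866557/281474976710656
(4,5): OLD=778795500619254133/4503599627370496 → NEW=255, ERR=-369622404360222347/4503599627370496
(5,0): OLD=31076457475063/549755813888 → NEW=0, ERR=31076457475063/549755813888
(5,1): OLD=1814893925430631/17592186044416 → NEW=0, ERR=1814893925430631/17592186044416
(5,2): OLD=16056873019096029/140737488355328 → NEW=0, ERR=16056873019096029/140737488355328
(5,3): OLD=746920067573280847/4503599627370496 → NEW=255, ERR=-401497837406195633/4503599627370496
(5,4): OLD=559229209365443023/9007199254740992 → NEW=0, ERR=559229209365443023/9007199254740992
(5,5): OLD=24829769885978637211/144115188075855872 → NEW=255, ERR=-11919603073364610149/144115188075855872
Output grid:
  Row 0: ..#.##  (3 black, running=3)
  Row 1: ...#.#  (4 black, running=7)
  Row 2: .#.#.#  (3 black, running=10)
  Row 3: ...##.  (4 black, running=14)
  Row 4: ..#.##  (3 black, running=17)
  Row 5: ...#.#  (4 black, running=21)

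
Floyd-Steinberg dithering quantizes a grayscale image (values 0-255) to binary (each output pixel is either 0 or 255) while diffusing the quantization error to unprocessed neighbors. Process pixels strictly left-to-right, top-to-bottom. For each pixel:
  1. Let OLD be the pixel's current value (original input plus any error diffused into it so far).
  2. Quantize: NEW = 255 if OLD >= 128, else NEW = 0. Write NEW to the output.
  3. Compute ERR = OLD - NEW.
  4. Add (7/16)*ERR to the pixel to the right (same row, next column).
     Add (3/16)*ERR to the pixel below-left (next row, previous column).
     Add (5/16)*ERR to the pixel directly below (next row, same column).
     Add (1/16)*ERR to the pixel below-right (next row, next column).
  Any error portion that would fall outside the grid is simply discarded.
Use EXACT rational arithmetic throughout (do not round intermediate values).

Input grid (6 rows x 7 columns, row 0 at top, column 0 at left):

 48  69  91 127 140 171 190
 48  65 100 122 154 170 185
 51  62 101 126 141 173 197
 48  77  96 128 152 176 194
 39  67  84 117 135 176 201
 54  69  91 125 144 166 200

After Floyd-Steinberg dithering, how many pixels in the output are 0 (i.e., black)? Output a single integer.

Answer: 22

Derivation:
(0,0): OLD=48 → NEW=0, ERR=48
(0,1): OLD=90 → NEW=0, ERR=90
(0,2): OLD=1043/8 → NEW=255, ERR=-997/8
(0,3): OLD=9277/128 → NEW=0, ERR=9277/128
(0,4): OLD=351659/2048 → NEW=255, ERR=-170581/2048
(0,5): OLD=4409261/32768 → NEW=255, ERR=-3946579/32768
(0,6): OLD=71988667/524288 → NEW=255, ERR=-61704773/524288
(1,0): OLD=639/8 → NEW=0, ERR=639/8
(1,1): OLD=6893/64 → NEW=0, ERR=6893/64
(1,2): OLD=260893/2048 → NEW=0, ERR=260893/2048
(1,3): OLD=1449783/8192 → NEW=255, ERR=-639177/8192
(1,4): OLD=39732091/524288 → NEW=0, ERR=39732091/524288
(1,5): OLD=579839311/4194304 → NEW=255, ERR=-489708209/4194304
(1,6): OLD=6013829345/67108864 → NEW=0, ERR=6013829345/67108864
(2,0): OLD=98463/1024 → NEW=0, ERR=98463/1024
(2,1): OLD=5459241/32768 → NEW=255, ERR=-2896599/32768
(2,2): OLD=49407427/524288 → NEW=0, ERR=49407427/524288
(2,3): OLD=692132419/4194304 → NEW=255, ERR=-377415101/4194304
(2,4): OLD=3306672253/33554432 → NEW=0, ERR=3306672253/33554432
(2,5): OLD=216001286057/1073741824 → NEW=255, ERR=-57802879063/1073741824
(2,6): OLD=3335555121903/17179869184 → NEW=255, ERR=-1045311520017/17179869184
(3,0): OLD=32230107/524288 → NEW=0, ERR=32230107/524288
(3,1): OLD=419220491/4194304 → NEW=0, ERR=419220491/4194304
(3,2): OLD=4925140743/33554432 → NEW=255, ERR=-3631239417/33554432
(3,3): OLD=1290196527/16777216 → NEW=0, ERR=1290196527/16777216
(3,4): OLD=3448388817499/17179869184 → NEW=255, ERR=-932477824421/17179869184
(3,5): OLD=17892009079821/137438953472 → NEW=255, ERR=-17154924055539/137438953472
(3,6): OLD=257314813867571/2199023255552 → NEW=0, ERR=257314813867571/2199023255552
(4,0): OLD=5164111449/67108864 → NEW=0, ERR=5164111449/67108864
(4,1): OLD=123965138825/1073741824 → NEW=0, ERR=123965138825/1073741824
(4,2): OLD=2084904855391/17179869184 → NEW=0, ERR=2084904855391/17179869184
(4,3): OLD=24352113631829/137438953472 → NEW=255, ERR=-10694819503531/137438953472
(4,4): OLD=71904903890265/1099511627776 → NEW=0, ERR=71904903890265/1099511627776
(4,5): OLD=6479311497731847/35184372088832 → NEW=255, ERR=-2492703384920313/35184372088832
(4,6): OLD=111897541494429217/562949953421312 → NEW=255, ERR=-31654696628005343/562949953421312
(5,0): OLD=1712737268331/17179869184 → NEW=0, ERR=1712737268331/17179869184
(5,1): OLD=24224837330285/137438953472 → NEW=255, ERR=-10822095805075/137438953472
(5,2): OLD=95767859547177/1099511627776 → NEW=0, ERR=95767859547177/1099511627776
(5,3): OLD=1395377057328409/8796093022208 → NEW=255, ERR=-847626663334631/8796093022208
(5,4): OLD=58620047394076785/562949953421312 → NEW=0, ERR=58620047394076785/562949953421312
(5,5): OLD=823985179079858389/4503599627370496 → NEW=255, ERR=-324432725899618091/4503599627370496
(5,6): OLD=10555235827898246779/72057594037927936 → NEW=255, ERR=-7819450651773376901/72057594037927936
Output grid:
  Row 0: ..#.###  (3 black, running=3)
  Row 1: ...#.#.  (5 black, running=8)
  Row 2: .#.#.##  (3 black, running=11)
  Row 3: ..#.##.  (4 black, running=15)
  Row 4: ...#.##  (4 black, running=19)
  Row 5: .#.#.##  (3 black, running=22)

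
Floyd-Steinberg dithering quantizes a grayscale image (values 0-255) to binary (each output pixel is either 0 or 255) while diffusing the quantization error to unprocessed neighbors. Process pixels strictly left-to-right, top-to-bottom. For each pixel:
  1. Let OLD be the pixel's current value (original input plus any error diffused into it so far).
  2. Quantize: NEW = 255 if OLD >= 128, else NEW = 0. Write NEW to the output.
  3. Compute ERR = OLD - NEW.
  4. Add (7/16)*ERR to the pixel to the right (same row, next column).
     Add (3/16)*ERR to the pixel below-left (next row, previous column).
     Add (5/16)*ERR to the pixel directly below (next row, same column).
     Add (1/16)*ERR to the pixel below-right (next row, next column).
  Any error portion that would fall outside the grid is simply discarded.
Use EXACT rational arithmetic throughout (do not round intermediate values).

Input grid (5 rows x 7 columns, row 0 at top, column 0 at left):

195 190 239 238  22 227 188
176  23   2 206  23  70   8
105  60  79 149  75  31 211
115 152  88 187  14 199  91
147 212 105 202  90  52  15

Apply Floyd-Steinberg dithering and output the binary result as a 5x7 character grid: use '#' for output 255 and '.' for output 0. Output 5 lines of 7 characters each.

(0,0): OLD=195 → NEW=255, ERR=-60
(0,1): OLD=655/4 → NEW=255, ERR=-365/4
(0,2): OLD=12741/64 → NEW=255, ERR=-3579/64
(0,3): OLD=218659/1024 → NEW=255, ERR=-42461/1024
(0,4): OLD=63221/16384 → NEW=0, ERR=63221/16384
(0,5): OLD=59949235/262144 → NEW=255, ERR=-6897485/262144
(0,6): OLD=740246757/4194304 → NEW=255, ERR=-329300763/4194304
(1,0): OLD=8969/64 → NEW=255, ERR=-7351/64
(1,1): OLD=-35841/512 → NEW=0, ERR=-35841/512
(1,2): OLD=-976149/16384 → NEW=0, ERR=-976149/16384
(1,3): OLD=10761295/65536 → NEW=255, ERR=-5950385/65536
(1,4): OLD=-96646579/4194304 → NEW=0, ERR=-96646579/4194304
(1,5): OLD=1248788957/33554432 → NEW=0, ERR=1248788957/33554432
(1,6): OLD=-1018418605/536870912 → NEW=0, ERR=-1018418605/536870912
(2,0): OLD=458597/8192 → NEW=0, ERR=458597/8192
(2,1): OLD=11604135/262144 → NEW=0, ERR=11604135/262144
(2,2): OLD=244731829/4194304 → NEW=0, ERR=244731829/4194304
(2,3): OLD=4634193229/33554432 → NEW=255, ERR=-3922186931/33554432
(2,4): OLD=4821958237/268435456 → NEW=0, ERR=4821958237/268435456
(2,5): OLD=418272486303/8589934592 → NEW=0, ERR=418272486303/8589934592
(2,6): OLD=32165743071305/137438953472 → NEW=255, ERR=-2881190064055/137438953472
(3,0): OLD=590532885/4194304 → NEW=255, ERR=-479014635/4194304
(3,1): OLD=4372386417/33554432 → NEW=255, ERR=-4183993743/33554432
(3,2): OLD=8732362851/268435456 → NEW=0, ERR=8732362851/268435456
(3,3): OLD=184381664709/1073741824 → NEW=255, ERR=-89422500411/1073741824
(3,4): OLD=-2061263751915/137438953472 → NEW=0, ERR=-2061263751915/137438953472
(3,5): OLD=225231926460431/1099511627776 → NEW=255, ERR=-55143538622449/1099511627776
(3,6): OLD=1153175435369297/17592186044416 → NEW=0, ERR=1153175435369297/17592186044416
(4,0): OLD=47207457435/536870912 → NEW=0, ERR=47207457435/536870912
(4,1): OLD=1807879139935/8589934592 → NEW=255, ERR=-382554181025/8589934592
(4,2): OLD=9933146495473/137438953472 → NEW=0, ERR=9933146495473/137438953472
(4,3): OLD=227395750675371/1099511627776 → NEW=255, ERR=-52979714407509/1099511627776
(4,4): OLD=436494468390033/8796093022208 → NEW=0, ERR=436494468390033/8796093022208
(4,5): OLD=19531822802481425/281474976710656 → NEW=0, ERR=19531822802481425/281474976710656
(4,6): OLD=282414042970124231/4503599627370496 → NEW=0, ERR=282414042970124231/4503599627370496
Row 0: ####.##
Row 1: #..#...
Row 2: ...#..#
Row 3: ##.#.#.
Row 4: .#.#...

Answer: ####.##
#..#...
...#..#
##.#.#.
.#.#...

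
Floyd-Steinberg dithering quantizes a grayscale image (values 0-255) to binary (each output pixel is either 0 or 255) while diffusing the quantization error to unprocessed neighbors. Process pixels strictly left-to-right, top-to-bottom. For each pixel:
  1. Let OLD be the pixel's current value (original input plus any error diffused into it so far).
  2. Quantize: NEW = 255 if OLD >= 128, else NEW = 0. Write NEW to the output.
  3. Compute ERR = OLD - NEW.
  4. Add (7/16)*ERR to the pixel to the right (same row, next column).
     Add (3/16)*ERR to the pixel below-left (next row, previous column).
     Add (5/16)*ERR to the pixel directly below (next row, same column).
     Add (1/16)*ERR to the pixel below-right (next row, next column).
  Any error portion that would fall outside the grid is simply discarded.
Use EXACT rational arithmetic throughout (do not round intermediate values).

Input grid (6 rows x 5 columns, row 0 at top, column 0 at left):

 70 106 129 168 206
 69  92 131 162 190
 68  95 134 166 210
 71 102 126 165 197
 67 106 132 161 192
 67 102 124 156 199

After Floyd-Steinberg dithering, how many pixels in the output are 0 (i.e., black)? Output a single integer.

Answer: 14

Derivation:
(0,0): OLD=70 → NEW=0, ERR=70
(0,1): OLD=1093/8 → NEW=255, ERR=-947/8
(0,2): OLD=9883/128 → NEW=0, ERR=9883/128
(0,3): OLD=413245/2048 → NEW=255, ERR=-108995/2048
(0,4): OLD=5987243/32768 → NEW=255, ERR=-2368597/32768
(1,0): OLD=8791/128 → NEW=0, ERR=8791/128
(1,1): OLD=106401/1024 → NEW=0, ERR=106401/1024
(1,2): OLD=6003445/32768 → NEW=255, ERR=-2352395/32768
(1,3): OLD=13793137/131072 → NEW=0, ERR=13793137/131072
(1,4): OLD=440663219/2097152 → NEW=255, ERR=-94110541/2097152
(2,0): OLD=1784955/16384 → NEW=0, ERR=1784955/16384
(2,1): OLD=87014201/524288 → NEW=255, ERR=-46679239/524288
(2,2): OLD=829122155/8388608 → NEW=0, ERR=829122155/8388608
(2,3): OLD=30766262161/134217728 → NEW=255, ERR=-3459258479/134217728
(2,4): OLD=410765555895/2147483648 → NEW=255, ERR=-136842774345/2147483648
(3,0): OLD=741146251/8388608 → NEW=0, ERR=741146251/8388608
(3,1): OLD=9272578159/67108864 → NEW=255, ERR=-7840182161/67108864
(3,2): OLD=204822501173/2147483648 → NEW=0, ERR=204822501173/2147483648
(3,3): OLD=828512576157/4294967296 → NEW=255, ERR=-266704084323/4294967296
(3,4): OLD=10191684311953/68719476736 → NEW=255, ERR=-7331782255727/68719476736
(4,0): OLD=78066005765/1073741824 → NEW=0, ERR=78066005765/1073741824
(4,1): OLD=4284828145733/34359738368 → NEW=0, ERR=4284828145733/34359738368
(4,2): OLD=108532293257003/549755813888 → NEW=255, ERR=-31655439284437/549755813888
(4,3): OLD=900364073780549/8796093022208 → NEW=0, ERR=900364073780549/8796093022208
(4,4): OLD=28085595672328035/140737488355328 → NEW=255, ERR=-7802463858280605/140737488355328
(5,0): OLD=62178684890095/549755813888 → NEW=0, ERR=62178684890095/549755813888
(5,1): OLD=810121005626445/4398046511104 → NEW=255, ERR=-311380854705075/4398046511104
(5,2): OLD=14357689674083957/140737488355328 → NEW=0, ERR=14357689674083957/140737488355328
(5,3): OLD=123075635131068155/562949953421312 → NEW=255, ERR=-20476602991366405/562949953421312
(5,4): OLD=1550670454310235609/9007199254740992 → NEW=255, ERR=-746165355648717351/9007199254740992
Output grid:
  Row 0: .#.##  (2 black, running=2)
  Row 1: ..#.#  (3 black, running=5)
  Row 2: .#.##  (2 black, running=7)
  Row 3: .#.##  (2 black, running=9)
  Row 4: ..#.#  (3 black, running=12)
  Row 5: .#.##  (2 black, running=14)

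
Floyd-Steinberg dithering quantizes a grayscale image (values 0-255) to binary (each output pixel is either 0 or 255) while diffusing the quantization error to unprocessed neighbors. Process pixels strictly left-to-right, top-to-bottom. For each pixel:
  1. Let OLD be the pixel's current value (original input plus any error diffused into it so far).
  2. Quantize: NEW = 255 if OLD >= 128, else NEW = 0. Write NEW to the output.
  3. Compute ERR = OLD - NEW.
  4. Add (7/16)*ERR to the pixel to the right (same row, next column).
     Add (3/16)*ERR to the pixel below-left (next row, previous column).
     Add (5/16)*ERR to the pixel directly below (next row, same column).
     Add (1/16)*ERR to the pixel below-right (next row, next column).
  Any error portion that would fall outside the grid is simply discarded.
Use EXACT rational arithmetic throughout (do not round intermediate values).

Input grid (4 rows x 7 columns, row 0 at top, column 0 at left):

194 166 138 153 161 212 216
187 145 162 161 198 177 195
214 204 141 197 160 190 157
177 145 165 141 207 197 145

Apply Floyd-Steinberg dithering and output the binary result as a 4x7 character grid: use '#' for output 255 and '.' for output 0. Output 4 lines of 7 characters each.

Answer: ##.####
#.#.#.#
##.###.
#.#.###

Derivation:
(0,0): OLD=194 → NEW=255, ERR=-61
(0,1): OLD=2229/16 → NEW=255, ERR=-1851/16
(0,2): OLD=22371/256 → NEW=0, ERR=22371/256
(0,3): OLD=783285/4096 → NEW=255, ERR=-261195/4096
(0,4): OLD=8722931/65536 → NEW=255, ERR=-7988749/65536
(0,5): OLD=166376869/1048576 → NEW=255, ERR=-101010011/1048576
(0,6): OLD=2916808579/16777216 → NEW=255, ERR=-1361381501/16777216
(1,0): OLD=37439/256 → NEW=255, ERR=-27841/256
(1,1): OLD=151225/2048 → NEW=0, ERR=151225/2048
(1,2): OLD=13266221/65536 → NEW=255, ERR=-3445459/65536
(1,3): OLD=26391913/262144 → NEW=0, ERR=26391913/262144
(1,4): OLD=3051866459/16777216 → NEW=255, ERR=-1226323621/16777216
(1,5): OLD=12359372619/134217728 → NEW=0, ERR=12359372619/134217728
(1,6): OLD=437890378245/2147483648 → NEW=255, ERR=-109717951995/2147483648
(2,0): OLD=6352387/32768 → NEW=255, ERR=-2003453/32768
(2,1): OLD=192593489/1048576 → NEW=255, ERR=-74793391/1048576
(2,2): OLD=1960527155/16777216 → NEW=0, ERR=1960527155/16777216
(2,3): OLD=35244939355/134217728 → NEW=255, ERR=1019418715/134217728
(2,4): OLD=176135573579/1073741824 → NEW=255, ERR=-97668591541/1073741824
(2,5): OLD=5663616538393/34359738368 → NEW=255, ERR=-3098116745447/34359738368
(2,6): OLD=59011408793151/549755813888 → NEW=0, ERR=59011408793151/549755813888
(3,0): OLD=2424634579/16777216 → NEW=255, ERR=-1853555501/16777216
(3,1): OLD=12410297431/134217728 → NEW=0, ERR=12410297431/134217728
(3,2): OLD=256556336117/1073741824 → NEW=255, ERR=-17247829003/1073741824
(3,3): OLD=543717865955/4294967296 → NEW=0, ERR=543717865955/4294967296
(3,4): OLD=119587300276435/549755813888 → NEW=255, ERR=-20600432265005/549755813888
(3,5): OLD=733902933697321/4398046511104 → NEW=255, ERR=-387598926634199/4398046511104
(3,6): OLD=9454172827630711/70368744177664 → NEW=255, ERR=-8489856937673609/70368744177664
Row 0: ##.####
Row 1: #.#.#.#
Row 2: ##.###.
Row 3: #.#.###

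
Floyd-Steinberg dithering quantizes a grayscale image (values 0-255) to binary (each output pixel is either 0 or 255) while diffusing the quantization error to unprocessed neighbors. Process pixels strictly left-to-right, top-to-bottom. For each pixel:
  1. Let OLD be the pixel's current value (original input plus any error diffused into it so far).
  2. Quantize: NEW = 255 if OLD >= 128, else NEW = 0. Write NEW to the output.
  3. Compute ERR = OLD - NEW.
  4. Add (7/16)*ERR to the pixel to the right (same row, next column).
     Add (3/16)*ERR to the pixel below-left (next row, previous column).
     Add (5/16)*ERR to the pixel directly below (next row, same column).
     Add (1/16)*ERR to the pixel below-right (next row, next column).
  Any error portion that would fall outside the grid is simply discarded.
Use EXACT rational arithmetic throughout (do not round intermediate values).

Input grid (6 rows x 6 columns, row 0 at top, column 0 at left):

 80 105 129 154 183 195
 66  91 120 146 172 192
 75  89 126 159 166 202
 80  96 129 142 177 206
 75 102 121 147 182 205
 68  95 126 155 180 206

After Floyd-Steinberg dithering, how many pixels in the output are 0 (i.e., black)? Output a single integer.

Answer: 16

Derivation:
(0,0): OLD=80 → NEW=0, ERR=80
(0,1): OLD=140 → NEW=255, ERR=-115
(0,2): OLD=1259/16 → NEW=0, ERR=1259/16
(0,3): OLD=48237/256 → NEW=255, ERR=-17043/256
(0,4): OLD=630267/4096 → NEW=255, ERR=-414213/4096
(0,5): OLD=9880029/65536 → NEW=255, ERR=-6831651/65536
(1,0): OLD=1111/16 → NEW=0, ERR=1111/16
(1,1): OLD=13465/128 → NEW=0, ERR=13465/128
(1,2): OLD=700181/4096 → NEW=255, ERR=-344299/4096
(1,3): OLD=1218597/16384 → NEW=0, ERR=1218597/16384
(1,4): OLD=156480787/1048576 → NEW=255, ERR=-110906093/1048576
(1,5): OLD=1792312213/16777216 → NEW=0, ERR=1792312213/16777216
(2,0): OLD=238435/2048 → NEW=0, ERR=238435/2048
(2,1): OLD=10576713/65536 → NEW=255, ERR=-6134967/65536
(2,2): OLD=83149131/1048576 → NEW=0, ERR=83149131/1048576
(2,3): OLD=1609356739/8388608 → NEW=255, ERR=-529738301/8388608
(2,4): OLD=34896242009/268435456 → NEW=255, ERR=-33554799271/268435456
(2,5): OLD=747692816127/4294967296 → NEW=255, ERR=-347523844353/4294967296
(3,0): OLD=103630779/1048576 → NEW=0, ERR=103630779/1048576
(3,1): OLD=1108378471/8388608 → NEW=255, ERR=-1030716569/8388608
(3,2): OLD=5525272745/67108864 → NEW=0, ERR=5525272745/67108864
(3,3): OLD=600456644455/4294967296 → NEW=255, ERR=-494760016025/4294967296
(3,4): OLD=2350922892623/34359738368 → NEW=0, ERR=2350922892623/34359738368
(3,5): OLD=111510189828481/549755813888 → NEW=255, ERR=-28677542712959/549755813888
(4,0): OLD=11119411053/134217728 → NEW=0, ERR=11119411053/134217728
(4,1): OLD=260838260129/2147483648 → NEW=0, ERR=260838260129/2147483648
(4,2): OLD=11722872673859/68719476736 → NEW=255, ERR=-5800593893821/68719476736
(4,3): OLD=101206667390943/1099511627776 → NEW=0, ERR=101206667390943/1099511627776
(4,4): OLD=3987648374259839/17592186044416 → NEW=255, ERR=-498359067066241/17592186044416
(4,5): OLD=50829122443170329/281474976710656 → NEW=255, ERR=-20946996618046951/281474976710656
(5,0): OLD=4008529873651/34359738368 → NEW=0, ERR=4008529873651/34359738368
(5,1): OLD=190598501268147/1099511627776 → NEW=255, ERR=-89776963814733/1099511627776
(5,2): OLD=780649187373241/8796093022208 → NEW=0, ERR=780649187373241/8796093022208
(5,3): OLD=59674214166635595/281474976710656 → NEW=255, ERR=-12101904894581685/281474976710656
(5,4): OLD=81141723787157345/562949953421312 → NEW=255, ERR=-62410514335277215/562949953421312
(5,5): OLD=1193191989803114625/9007199254740992 → NEW=255, ERR=-1103643820155838335/9007199254740992
Output grid:
  Row 0: .#.###  (2 black, running=2)
  Row 1: ..#.#.  (4 black, running=6)
  Row 2: .#.###  (2 black, running=8)
  Row 3: .#.#.#  (3 black, running=11)
  Row 4: ..#.##  (3 black, running=14)
  Row 5: .#.###  (2 black, running=16)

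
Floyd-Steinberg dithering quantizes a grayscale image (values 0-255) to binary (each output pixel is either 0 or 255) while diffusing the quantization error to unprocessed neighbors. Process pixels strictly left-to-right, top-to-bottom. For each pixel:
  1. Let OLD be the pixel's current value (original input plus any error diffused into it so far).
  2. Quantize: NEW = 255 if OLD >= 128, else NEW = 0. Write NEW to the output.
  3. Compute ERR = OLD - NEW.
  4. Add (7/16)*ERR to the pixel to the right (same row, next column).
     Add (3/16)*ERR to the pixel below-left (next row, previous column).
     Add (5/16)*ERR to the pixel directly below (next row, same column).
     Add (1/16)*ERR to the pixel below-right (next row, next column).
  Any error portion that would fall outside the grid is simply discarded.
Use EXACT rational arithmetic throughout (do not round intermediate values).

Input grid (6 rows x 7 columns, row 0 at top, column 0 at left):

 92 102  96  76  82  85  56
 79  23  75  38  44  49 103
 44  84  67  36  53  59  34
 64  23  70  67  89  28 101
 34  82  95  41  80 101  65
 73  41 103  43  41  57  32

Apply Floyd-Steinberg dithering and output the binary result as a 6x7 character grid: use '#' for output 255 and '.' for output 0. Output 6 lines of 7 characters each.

Answer: .#...#.
...#...
.#.....
...#.#.
.#....#
..#..#.

Derivation:
(0,0): OLD=92 → NEW=0, ERR=92
(0,1): OLD=569/4 → NEW=255, ERR=-451/4
(0,2): OLD=2987/64 → NEW=0, ERR=2987/64
(0,3): OLD=98733/1024 → NEW=0, ERR=98733/1024
(0,4): OLD=2034619/16384 → NEW=0, ERR=2034619/16384
(0,5): OLD=36524573/262144 → NEW=255, ERR=-30322147/262144
(0,6): OLD=22625995/4194304 → NEW=0, ERR=22625995/4194304
(1,0): OLD=5543/64 → NEW=0, ERR=5543/64
(1,1): OLD=20561/512 → NEW=0, ERR=20561/512
(1,2): OLD=1936357/16384 → NEW=0, ERR=1936357/16384
(1,3): OLD=9570785/65536 → NEW=255, ERR=-7140895/65536
(1,4): OLD=81683043/4194304 → NEW=0, ERR=81683043/4194304
(1,5): OLD=1011542163/33554432 → NEW=0, ERR=1011542163/33554432
(1,6): OLD=59402304061/536870912 → NEW=0, ERR=59402304061/536870912
(2,0): OLD=643851/8192 → NEW=0, ERR=643851/8192
(2,1): OLD=41551849/262144 → NEW=255, ERR=-25294871/262144
(2,2): OLD=183699323/4194304 → NEW=0, ERR=183699323/4194304
(2,3): OLD=1078742243/33554432 → NEW=0, ERR=1078742243/33554432
(2,4): OLD=19325582003/268435456 → NEW=0, ERR=19325582003/268435456
(2,5): OLD=1046950003697/8589934592 → NEW=0, ERR=1046950003697/8589934592
(2,6): OLD=17012713562535/137438953472 → NEW=0, ERR=17012713562535/137438953472
(3,0): OLD=295567003/4194304 → NEW=0, ERR=295567003/4194304
(3,1): OLD=1234816447/33554432 → NEW=0, ERR=1234816447/33554432
(3,2): OLD=26785567565/268435456 → NEW=0, ERR=26785567565/268435456
(3,3): OLD=147036243547/1073741824 → NEW=255, ERR=-126767921573/1073741824
(3,4): OLD=11642164396699/137438953472 → NEW=0, ERR=11642164396699/137438953472
(3,5): OLD=143878320450625/1099511627776 → NEW=255, ERR=-136497144632255/1099511627776
(3,6): OLD=1635848921034847/17592186044416 → NEW=0, ERR=1635848921034847/17592186044416
(4,0): OLD=33780740469/536870912 → NEW=0, ERR=33780740469/536870912
(4,1): OLD=1238171117361/8589934592 → NEW=255, ERR=-952262203599/8589934592
(4,2): OLD=7950238857727/137438953472 → NEW=0, ERR=7950238857727/137438953472
(4,3): OLD=56660429729189/1099511627776 → NEW=0, ERR=56660429729189/1099511627776
(4,4): OLD=865191340969023/8796093022208 → NEW=0, ERR=865191340969023/8796093022208
(4,5): OLD=36019623656644191/281474976710656 → NEW=0, ERR=36019623656644191/281474976710656
(4,6): OLD=640795986032522057/4503599627370496 → NEW=255, ERR=-507621918946954423/4503599627370496
(5,0): OLD=9878716230179/137438953472 → NEW=0, ERR=9878716230179/137438953472
(5,1): OLD=57814288467105/1099511627776 → NEW=0, ERR=57814288467105/1099511627776
(5,2): OLD=1291398231640279/8796093022208 → NEW=255, ERR=-951605489022761/8796093022208
(5,3): OLD=2380640037544467/70368744177664 → NEW=0, ERR=2380640037544467/70368744177664
(5,4): OLD=512300061309084049/4503599627370496 → NEW=0, ERR=512300061309084049/4503599627370496
(5,5): OLD=4747532695796146241/36028797018963968 → NEW=255, ERR=-4439810544039665599/36028797018963968
(5,6): OLD=-28326294664395828049/576460752303423488 → NEW=0, ERR=-28326294664395828049/576460752303423488
Row 0: .#...#.
Row 1: ...#...
Row 2: .#.....
Row 3: ...#.#.
Row 4: .#....#
Row 5: ..#..#.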